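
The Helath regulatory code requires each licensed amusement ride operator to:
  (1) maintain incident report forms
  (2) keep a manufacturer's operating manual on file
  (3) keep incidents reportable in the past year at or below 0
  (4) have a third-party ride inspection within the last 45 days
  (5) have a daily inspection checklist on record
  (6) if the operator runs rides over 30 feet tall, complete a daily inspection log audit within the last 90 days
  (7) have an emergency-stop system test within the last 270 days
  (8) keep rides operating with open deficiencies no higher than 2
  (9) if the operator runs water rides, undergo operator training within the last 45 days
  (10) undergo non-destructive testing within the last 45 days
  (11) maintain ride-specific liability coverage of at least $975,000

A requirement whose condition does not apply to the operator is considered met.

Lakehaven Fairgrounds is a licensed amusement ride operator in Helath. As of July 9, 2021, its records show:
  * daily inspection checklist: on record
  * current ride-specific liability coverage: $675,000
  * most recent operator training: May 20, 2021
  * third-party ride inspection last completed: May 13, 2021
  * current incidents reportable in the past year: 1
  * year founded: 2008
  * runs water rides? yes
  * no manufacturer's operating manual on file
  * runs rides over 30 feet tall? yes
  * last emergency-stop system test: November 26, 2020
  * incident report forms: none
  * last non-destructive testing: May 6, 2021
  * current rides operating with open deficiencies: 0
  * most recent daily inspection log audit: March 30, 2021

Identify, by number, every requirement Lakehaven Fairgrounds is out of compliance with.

1, 2, 3, 4, 6, 9, 10, 11

1. incident report forms absent → not met
2. manufacturer's operating manual absent → not met
3. incidents reportable in the past year 1 > 0 → not met
4. third-party ride inspection 57 days ago vs limit 45 → not met
5. daily inspection checklist present → met
6. condition 'runs rides over 30 feet tall' holds; daily inspection log audit 101 days ago vs limit 90 → not met
7. emergency-stop system test 225 days ago vs limit 270 → met
8. rides operating with open deficiencies 0 ≤ 2 → met
9. condition 'runs water rides' holds; operator training 50 days ago vs limit 45 → not met
10. non-destructive testing 64 days ago vs limit 45 → not met
11. ride-specific liability coverage $675,000 < $975,000 → not met
Not met: 1, 2, 3, 4, 6, 9, 10, 11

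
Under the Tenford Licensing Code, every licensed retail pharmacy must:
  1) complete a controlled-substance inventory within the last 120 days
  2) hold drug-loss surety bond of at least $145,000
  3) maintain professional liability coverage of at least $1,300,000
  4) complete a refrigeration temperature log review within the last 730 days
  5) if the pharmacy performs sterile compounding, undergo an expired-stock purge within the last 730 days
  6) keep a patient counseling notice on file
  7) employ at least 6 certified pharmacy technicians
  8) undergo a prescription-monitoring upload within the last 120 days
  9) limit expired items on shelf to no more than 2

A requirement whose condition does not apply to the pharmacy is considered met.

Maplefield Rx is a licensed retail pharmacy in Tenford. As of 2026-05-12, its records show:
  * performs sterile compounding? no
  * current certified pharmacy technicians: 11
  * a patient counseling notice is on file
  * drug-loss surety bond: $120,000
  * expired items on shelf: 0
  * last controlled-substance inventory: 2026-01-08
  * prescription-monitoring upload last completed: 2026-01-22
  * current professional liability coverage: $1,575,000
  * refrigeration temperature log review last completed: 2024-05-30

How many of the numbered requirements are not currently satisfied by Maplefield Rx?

1. controlled-substance inventory 124 days ago vs limit 120 → not met
2. drug-loss surety bond $120,000 < $145,000 → not met
3. professional liability coverage $1,575,000 ≥ $1,300,000 → met
4. refrigeration temperature log review 712 days ago vs limit 730 → met
5. condition 'performs sterile compounding' does not hold → requirement n/a → met
6. patient counseling notice present → met
7. certified pharmacy technicians 11 ≥ 6 → met
8. prescription-monitoring upload 110 days ago vs limit 120 → met
9. expired items on shelf 0 ≤ 2 → met
Not met: 2 of 9

2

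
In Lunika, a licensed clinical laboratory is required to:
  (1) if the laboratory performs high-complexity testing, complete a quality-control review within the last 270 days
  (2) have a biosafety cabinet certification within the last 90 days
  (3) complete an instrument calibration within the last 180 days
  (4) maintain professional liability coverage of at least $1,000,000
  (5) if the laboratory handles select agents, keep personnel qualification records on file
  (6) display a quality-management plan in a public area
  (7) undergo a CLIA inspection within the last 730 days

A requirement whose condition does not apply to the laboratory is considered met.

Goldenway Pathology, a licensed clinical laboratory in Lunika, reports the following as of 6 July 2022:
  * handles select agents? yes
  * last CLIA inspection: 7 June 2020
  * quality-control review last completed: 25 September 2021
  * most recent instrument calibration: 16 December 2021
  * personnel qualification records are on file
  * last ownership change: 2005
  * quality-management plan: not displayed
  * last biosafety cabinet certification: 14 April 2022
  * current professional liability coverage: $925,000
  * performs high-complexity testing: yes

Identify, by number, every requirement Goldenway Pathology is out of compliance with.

1, 3, 4, 6, 7

1. condition 'performs high-complexity testing' holds; quality-control review 284 days ago vs limit 270 → not met
2. biosafety cabinet certification 83 days ago vs limit 90 → met
3. instrument calibration 202 days ago vs limit 180 → not met
4. professional liability coverage $925,000 < $1,000,000 → not met
5. condition 'handles select agents' holds; personnel qualification records present → met
6. quality-management plan absent → not met
7. CLIA inspection 759 days ago vs limit 730 → not met
Not met: 1, 3, 4, 6, 7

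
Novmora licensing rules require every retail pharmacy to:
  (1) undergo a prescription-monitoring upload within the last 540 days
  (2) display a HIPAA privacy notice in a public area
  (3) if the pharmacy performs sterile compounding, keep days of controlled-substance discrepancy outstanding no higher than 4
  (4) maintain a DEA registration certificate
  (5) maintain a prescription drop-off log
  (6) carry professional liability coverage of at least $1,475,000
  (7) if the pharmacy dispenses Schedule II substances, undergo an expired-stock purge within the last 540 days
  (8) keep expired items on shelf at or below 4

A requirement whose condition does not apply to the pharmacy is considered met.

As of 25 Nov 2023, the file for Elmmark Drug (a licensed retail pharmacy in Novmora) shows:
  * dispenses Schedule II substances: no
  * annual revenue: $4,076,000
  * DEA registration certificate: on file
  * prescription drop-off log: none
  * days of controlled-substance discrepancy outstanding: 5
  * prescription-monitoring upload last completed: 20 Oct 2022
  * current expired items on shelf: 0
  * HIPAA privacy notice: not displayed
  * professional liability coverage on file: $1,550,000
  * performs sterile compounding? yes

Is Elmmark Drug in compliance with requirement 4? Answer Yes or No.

4. DEA registration certificate present → met

Yes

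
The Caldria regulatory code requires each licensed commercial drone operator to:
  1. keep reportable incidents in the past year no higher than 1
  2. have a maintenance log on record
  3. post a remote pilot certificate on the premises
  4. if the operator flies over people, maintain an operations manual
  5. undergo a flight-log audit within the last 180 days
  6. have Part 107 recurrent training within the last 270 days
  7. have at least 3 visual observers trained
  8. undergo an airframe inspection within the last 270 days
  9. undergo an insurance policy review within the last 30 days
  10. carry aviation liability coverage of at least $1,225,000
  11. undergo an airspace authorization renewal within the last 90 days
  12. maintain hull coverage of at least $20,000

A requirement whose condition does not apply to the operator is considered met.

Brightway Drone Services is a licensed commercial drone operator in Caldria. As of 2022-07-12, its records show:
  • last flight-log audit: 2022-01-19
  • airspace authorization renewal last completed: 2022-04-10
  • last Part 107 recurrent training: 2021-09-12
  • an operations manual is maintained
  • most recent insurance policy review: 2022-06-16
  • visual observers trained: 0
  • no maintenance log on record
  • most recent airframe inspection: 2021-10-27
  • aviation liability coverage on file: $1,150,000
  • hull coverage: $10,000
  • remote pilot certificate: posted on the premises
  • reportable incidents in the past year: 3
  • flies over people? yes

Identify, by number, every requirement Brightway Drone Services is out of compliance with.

1, 2, 6, 7, 10, 11, 12

1. reportable incidents in the past year 3 > 1 → not met
2. maintenance log absent → not met
3. remote pilot certificate present → met
4. condition 'flies over people' holds; operations manual present → met
5. flight-log audit 174 days ago vs limit 180 → met
6. Part 107 recurrent training 303 days ago vs limit 270 → not met
7. visual observers trained 0 < 3 → not met
8. airframe inspection 258 days ago vs limit 270 → met
9. insurance policy review 26 days ago vs limit 30 → met
10. aviation liability coverage $1,150,000 < $1,225,000 → not met
11. airspace authorization renewal 93 days ago vs limit 90 → not met
12. hull coverage $10,000 < $20,000 → not met
Not met: 1, 2, 6, 7, 10, 11, 12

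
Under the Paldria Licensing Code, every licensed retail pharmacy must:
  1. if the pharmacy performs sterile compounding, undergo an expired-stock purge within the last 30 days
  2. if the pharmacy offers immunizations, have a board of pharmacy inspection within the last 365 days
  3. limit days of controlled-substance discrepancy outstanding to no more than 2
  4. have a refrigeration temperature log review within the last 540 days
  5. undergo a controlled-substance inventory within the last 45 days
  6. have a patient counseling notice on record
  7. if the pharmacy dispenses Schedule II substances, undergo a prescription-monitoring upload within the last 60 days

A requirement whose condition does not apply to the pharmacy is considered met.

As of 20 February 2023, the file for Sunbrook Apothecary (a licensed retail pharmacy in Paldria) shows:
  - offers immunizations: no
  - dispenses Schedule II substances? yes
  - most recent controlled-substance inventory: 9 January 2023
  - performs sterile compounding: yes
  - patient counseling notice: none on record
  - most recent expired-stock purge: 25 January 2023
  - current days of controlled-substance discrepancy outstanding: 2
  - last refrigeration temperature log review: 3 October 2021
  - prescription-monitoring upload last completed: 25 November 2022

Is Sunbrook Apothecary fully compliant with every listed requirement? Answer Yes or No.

1. condition 'performs sterile compounding' holds; expired-stock purge 26 days ago vs limit 30 → met
2. condition 'offers immunizations' does not hold → requirement n/a → met
3. days of controlled-substance discrepancy outstanding 2 ≤ 2 → met
4. refrigeration temperature log review 505 days ago vs limit 540 → met
5. controlled-substance inventory 42 days ago vs limit 45 → met
6. patient counseling notice absent → not met
7. condition 'dispenses Schedule II substances' holds; prescription-monitoring upload 87 days ago vs limit 60 → not met
Not met: 6, 7

No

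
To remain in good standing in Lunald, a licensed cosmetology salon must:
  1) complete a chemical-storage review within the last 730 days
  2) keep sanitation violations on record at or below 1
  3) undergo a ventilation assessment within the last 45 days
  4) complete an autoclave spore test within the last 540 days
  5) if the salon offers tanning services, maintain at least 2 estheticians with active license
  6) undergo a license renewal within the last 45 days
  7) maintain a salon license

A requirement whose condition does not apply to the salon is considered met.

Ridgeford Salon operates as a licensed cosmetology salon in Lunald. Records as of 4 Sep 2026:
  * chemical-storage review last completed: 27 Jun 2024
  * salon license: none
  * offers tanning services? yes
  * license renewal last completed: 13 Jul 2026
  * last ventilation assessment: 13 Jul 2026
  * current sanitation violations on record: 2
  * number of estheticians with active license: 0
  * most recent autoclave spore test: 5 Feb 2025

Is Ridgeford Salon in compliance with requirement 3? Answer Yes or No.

No

3. ventilation assessment 53 days ago vs limit 45 → not met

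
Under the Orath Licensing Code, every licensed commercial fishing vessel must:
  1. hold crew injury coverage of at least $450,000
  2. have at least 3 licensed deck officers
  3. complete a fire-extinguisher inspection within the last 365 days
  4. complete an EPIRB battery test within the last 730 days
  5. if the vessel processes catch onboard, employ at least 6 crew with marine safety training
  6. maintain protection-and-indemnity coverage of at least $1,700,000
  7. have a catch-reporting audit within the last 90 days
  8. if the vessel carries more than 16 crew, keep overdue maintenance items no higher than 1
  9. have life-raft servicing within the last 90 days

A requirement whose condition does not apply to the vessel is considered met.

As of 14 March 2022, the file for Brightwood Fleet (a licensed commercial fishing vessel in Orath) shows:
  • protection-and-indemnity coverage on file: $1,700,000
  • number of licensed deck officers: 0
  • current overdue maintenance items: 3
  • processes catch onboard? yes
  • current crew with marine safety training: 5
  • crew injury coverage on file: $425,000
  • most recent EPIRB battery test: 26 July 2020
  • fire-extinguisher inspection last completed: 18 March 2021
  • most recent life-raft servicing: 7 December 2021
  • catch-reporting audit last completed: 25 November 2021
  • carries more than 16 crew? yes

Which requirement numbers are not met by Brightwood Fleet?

1. crew injury coverage $425,000 < $450,000 → not met
2. licensed deck officers 0 < 3 → not met
3. fire-extinguisher inspection 361 days ago vs limit 365 → met
4. EPIRB battery test 596 days ago vs limit 730 → met
5. condition 'processes catch onboard' holds; crew with marine safety training 5 < 6 → not met
6. protection-and-indemnity coverage $1,700,000 ≥ $1,700,000 → met
7. catch-reporting audit 109 days ago vs limit 90 → not met
8. condition 'carries more than 16 crew' holds; overdue maintenance items 3 > 1 → not met
9. life-raft servicing 97 days ago vs limit 90 → not met
Not met: 1, 2, 5, 7, 8, 9

1, 2, 5, 7, 8, 9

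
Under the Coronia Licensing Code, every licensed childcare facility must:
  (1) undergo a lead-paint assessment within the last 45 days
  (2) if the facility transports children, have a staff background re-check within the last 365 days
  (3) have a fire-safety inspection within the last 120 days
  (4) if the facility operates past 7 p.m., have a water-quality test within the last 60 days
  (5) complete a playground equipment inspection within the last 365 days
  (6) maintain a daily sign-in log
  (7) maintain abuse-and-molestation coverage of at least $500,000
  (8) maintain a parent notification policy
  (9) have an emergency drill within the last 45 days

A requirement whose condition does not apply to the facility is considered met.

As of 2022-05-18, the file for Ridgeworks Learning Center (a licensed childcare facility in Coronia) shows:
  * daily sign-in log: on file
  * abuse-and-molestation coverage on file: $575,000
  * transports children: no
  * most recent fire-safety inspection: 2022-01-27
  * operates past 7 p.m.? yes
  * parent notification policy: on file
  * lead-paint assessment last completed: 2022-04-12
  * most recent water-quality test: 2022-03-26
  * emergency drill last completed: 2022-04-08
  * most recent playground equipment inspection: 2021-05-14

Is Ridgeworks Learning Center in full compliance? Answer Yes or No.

No

1. lead-paint assessment 36 days ago vs limit 45 → met
2. condition 'transports children' does not hold → requirement n/a → met
3. fire-safety inspection 111 days ago vs limit 120 → met
4. condition 'operates past 7 p.m.' holds; water-quality test 53 days ago vs limit 60 → met
5. playground equipment inspection 369 days ago vs limit 365 → not met
6. daily sign-in log present → met
7. abuse-and-molestation coverage $575,000 ≥ $500,000 → met
8. parent notification policy present → met
9. emergency drill 40 days ago vs limit 45 → met
Not met: 5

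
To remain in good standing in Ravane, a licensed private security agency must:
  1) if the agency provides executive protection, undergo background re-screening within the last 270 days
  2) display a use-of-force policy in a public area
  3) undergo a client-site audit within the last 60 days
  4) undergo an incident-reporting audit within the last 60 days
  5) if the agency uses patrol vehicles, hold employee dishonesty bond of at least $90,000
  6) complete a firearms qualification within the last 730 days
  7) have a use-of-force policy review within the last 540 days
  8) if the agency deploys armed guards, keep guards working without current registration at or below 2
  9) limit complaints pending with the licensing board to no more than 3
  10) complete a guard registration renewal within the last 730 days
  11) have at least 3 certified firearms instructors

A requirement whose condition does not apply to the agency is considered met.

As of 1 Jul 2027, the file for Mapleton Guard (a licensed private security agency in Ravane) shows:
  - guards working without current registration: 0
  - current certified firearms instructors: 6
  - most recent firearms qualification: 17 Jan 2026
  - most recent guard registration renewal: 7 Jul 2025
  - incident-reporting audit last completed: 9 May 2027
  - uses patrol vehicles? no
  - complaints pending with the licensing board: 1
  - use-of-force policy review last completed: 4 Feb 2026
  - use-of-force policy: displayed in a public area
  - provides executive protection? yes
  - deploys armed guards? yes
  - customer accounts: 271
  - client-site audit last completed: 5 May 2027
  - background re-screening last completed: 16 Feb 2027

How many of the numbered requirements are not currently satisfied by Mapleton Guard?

1. condition 'provides executive protection' holds; background re-screening 135 days ago vs limit 270 → met
2. use-of-force policy present → met
3. client-site audit 57 days ago vs limit 60 → met
4. incident-reporting audit 53 days ago vs limit 60 → met
5. condition 'uses patrol vehicles' does not hold → requirement n/a → met
6. firearms qualification 530 days ago vs limit 730 → met
7. use-of-force policy review 512 days ago vs limit 540 → met
8. condition 'deploys armed guards' holds; guards working without current registration 0 ≤ 2 → met
9. complaints pending with the licensing board 1 ≤ 3 → met
10. guard registration renewal 724 days ago vs limit 730 → met
11. certified firearms instructors 6 ≥ 3 → met
Not met: 0 of 11

0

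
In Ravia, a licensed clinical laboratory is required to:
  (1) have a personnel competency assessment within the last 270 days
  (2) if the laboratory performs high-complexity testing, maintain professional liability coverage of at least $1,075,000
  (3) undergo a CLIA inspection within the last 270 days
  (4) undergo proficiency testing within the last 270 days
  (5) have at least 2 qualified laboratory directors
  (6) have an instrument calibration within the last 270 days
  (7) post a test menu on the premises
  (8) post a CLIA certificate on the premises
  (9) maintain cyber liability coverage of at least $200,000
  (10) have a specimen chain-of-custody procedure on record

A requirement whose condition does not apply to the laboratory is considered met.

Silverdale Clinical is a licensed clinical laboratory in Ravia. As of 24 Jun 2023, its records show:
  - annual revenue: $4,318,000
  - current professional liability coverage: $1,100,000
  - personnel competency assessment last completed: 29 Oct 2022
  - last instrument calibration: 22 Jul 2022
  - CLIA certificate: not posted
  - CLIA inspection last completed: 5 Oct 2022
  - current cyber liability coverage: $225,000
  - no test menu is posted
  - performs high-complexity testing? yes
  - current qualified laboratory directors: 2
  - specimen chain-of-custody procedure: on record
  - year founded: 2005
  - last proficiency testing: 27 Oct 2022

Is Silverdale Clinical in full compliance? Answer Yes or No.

No

1. personnel competency assessment 238 days ago vs limit 270 → met
2. condition 'performs high-complexity testing' holds; professional liability coverage $1,100,000 ≥ $1,075,000 → met
3. CLIA inspection 262 days ago vs limit 270 → met
4. proficiency testing 240 days ago vs limit 270 → met
5. qualified laboratory directors 2 ≥ 2 → met
6. instrument calibration 337 days ago vs limit 270 → not met
7. test menu absent → not met
8. CLIA certificate absent → not met
9. cyber liability coverage $225,000 ≥ $200,000 → met
10. specimen chain-of-custody procedure present → met
Not met: 6, 7, 8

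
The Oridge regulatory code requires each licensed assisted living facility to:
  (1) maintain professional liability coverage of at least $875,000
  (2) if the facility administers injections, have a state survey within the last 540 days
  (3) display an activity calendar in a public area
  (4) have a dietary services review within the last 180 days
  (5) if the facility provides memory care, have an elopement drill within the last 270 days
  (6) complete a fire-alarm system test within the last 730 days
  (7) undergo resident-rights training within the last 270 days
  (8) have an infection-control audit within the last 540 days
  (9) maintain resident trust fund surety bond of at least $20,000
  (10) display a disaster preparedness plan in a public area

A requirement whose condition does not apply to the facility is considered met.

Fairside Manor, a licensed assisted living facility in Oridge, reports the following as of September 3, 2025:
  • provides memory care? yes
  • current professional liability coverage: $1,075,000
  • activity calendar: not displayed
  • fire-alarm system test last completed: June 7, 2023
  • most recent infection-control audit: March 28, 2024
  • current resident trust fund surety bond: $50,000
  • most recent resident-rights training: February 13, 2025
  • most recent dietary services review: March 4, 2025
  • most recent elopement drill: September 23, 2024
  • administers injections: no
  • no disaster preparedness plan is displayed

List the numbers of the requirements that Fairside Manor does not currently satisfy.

3, 4, 5, 6, 10

1. professional liability coverage $1,075,000 ≥ $875,000 → met
2. condition 'administers injections' does not hold → requirement n/a → met
3. activity calendar absent → not met
4. dietary services review 183 days ago vs limit 180 → not met
5. condition 'provides memory care' holds; elopement drill 345 days ago vs limit 270 → not met
6. fire-alarm system test 819 days ago vs limit 730 → not met
7. resident-rights training 202 days ago vs limit 270 → met
8. infection-control audit 524 days ago vs limit 540 → met
9. resident trust fund surety bond $50,000 ≥ $20,000 → met
10. disaster preparedness plan absent → not met
Not met: 3, 4, 5, 6, 10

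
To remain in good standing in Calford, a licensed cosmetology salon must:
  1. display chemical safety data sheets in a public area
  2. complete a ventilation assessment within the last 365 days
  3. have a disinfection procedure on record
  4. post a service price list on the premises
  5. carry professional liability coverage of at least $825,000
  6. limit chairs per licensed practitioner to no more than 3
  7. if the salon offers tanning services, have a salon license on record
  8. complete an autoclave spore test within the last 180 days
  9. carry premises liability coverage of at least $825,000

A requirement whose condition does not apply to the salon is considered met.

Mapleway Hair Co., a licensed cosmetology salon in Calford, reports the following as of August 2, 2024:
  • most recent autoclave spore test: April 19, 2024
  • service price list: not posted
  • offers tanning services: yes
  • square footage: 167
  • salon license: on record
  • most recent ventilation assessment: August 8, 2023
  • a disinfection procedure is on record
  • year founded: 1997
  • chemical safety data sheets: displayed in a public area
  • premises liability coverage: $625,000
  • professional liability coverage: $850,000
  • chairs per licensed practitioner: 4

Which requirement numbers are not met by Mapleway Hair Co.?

4, 6, 9

1. chemical safety data sheets present → met
2. ventilation assessment 360 days ago vs limit 365 → met
3. disinfection procedure present → met
4. service price list absent → not met
5. professional liability coverage $850,000 ≥ $825,000 → met
6. chairs per licensed practitioner 4 > 3 → not met
7. condition 'offers tanning services' holds; salon license present → met
8. autoclave spore test 105 days ago vs limit 180 → met
9. premises liability coverage $625,000 < $825,000 → not met
Not met: 4, 6, 9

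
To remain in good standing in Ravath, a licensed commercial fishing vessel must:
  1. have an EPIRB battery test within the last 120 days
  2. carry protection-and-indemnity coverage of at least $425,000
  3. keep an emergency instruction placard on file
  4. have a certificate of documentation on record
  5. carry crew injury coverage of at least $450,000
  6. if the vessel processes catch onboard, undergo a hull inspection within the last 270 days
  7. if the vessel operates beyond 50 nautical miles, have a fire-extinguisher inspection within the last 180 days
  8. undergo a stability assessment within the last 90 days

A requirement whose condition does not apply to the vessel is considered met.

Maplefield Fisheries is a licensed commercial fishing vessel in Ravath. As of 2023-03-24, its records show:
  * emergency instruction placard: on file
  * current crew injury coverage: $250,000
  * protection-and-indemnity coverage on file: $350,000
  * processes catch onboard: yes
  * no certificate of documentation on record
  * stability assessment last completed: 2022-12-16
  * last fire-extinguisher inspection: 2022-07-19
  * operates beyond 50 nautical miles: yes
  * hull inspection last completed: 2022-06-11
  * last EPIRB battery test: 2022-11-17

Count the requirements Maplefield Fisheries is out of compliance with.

1. EPIRB battery test 127 days ago vs limit 120 → not met
2. protection-and-indemnity coverage $350,000 < $425,000 → not met
3. emergency instruction placard present → met
4. certificate of documentation absent → not met
5. crew injury coverage $250,000 < $450,000 → not met
6. condition 'processes catch onboard' holds; hull inspection 286 days ago vs limit 270 → not met
7. condition 'operates beyond 50 nautical miles' holds; fire-extinguisher inspection 248 days ago vs limit 180 → not met
8. stability assessment 98 days ago vs limit 90 → not met
Not met: 7 of 8

7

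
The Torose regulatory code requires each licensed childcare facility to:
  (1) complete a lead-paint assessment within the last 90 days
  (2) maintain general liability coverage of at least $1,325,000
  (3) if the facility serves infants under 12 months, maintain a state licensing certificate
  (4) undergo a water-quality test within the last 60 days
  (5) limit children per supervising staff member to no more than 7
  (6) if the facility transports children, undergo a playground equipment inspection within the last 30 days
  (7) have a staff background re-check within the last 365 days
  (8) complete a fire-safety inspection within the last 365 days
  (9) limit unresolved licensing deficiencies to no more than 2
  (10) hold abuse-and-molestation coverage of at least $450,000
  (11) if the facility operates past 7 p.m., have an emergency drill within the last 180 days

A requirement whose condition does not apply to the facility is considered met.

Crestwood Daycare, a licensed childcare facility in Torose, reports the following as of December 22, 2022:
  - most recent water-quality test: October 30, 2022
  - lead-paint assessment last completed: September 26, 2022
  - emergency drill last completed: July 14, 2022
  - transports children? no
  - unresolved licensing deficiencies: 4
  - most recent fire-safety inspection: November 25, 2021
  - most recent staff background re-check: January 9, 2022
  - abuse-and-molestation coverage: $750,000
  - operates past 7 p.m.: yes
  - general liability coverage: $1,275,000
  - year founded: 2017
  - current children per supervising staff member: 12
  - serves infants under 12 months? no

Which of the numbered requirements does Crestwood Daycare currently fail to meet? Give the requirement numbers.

1. lead-paint assessment 87 days ago vs limit 90 → met
2. general liability coverage $1,275,000 < $1,325,000 → not met
3. condition 'serves infants under 12 months' does not hold → requirement n/a → met
4. water-quality test 53 days ago vs limit 60 → met
5. children per supervising staff member 12 > 7 → not met
6. condition 'transports children' does not hold → requirement n/a → met
7. staff background re-check 347 days ago vs limit 365 → met
8. fire-safety inspection 392 days ago vs limit 365 → not met
9. unresolved licensing deficiencies 4 > 2 → not met
10. abuse-and-molestation coverage $750,000 ≥ $450,000 → met
11. condition 'operates past 7 p.m.' holds; emergency drill 161 days ago vs limit 180 → met
Not met: 2, 5, 8, 9

2, 5, 8, 9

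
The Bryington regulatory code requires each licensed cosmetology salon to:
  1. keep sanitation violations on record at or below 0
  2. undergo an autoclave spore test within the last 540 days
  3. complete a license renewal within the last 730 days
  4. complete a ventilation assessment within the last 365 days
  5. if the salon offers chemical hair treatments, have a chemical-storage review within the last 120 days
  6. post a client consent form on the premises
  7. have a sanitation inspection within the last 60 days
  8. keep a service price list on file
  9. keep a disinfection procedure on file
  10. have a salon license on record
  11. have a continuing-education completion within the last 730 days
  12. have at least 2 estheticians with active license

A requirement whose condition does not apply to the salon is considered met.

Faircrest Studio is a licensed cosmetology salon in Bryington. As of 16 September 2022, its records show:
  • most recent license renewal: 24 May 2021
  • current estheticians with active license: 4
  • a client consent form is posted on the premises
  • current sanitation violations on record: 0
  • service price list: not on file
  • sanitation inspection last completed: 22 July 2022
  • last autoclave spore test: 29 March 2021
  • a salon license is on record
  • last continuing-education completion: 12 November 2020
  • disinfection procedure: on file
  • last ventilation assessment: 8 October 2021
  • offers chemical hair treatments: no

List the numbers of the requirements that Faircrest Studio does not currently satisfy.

1. sanitation violations on record 0 ≤ 0 → met
2. autoclave spore test 536 days ago vs limit 540 → met
3. license renewal 480 days ago vs limit 730 → met
4. ventilation assessment 343 days ago vs limit 365 → met
5. condition 'offers chemical hair treatments' does not hold → requirement n/a → met
6. client consent form present → met
7. sanitation inspection 56 days ago vs limit 60 → met
8. service price list absent → not met
9. disinfection procedure present → met
10. salon license present → met
11. continuing-education completion 673 days ago vs limit 730 → met
12. estheticians with active license 4 ≥ 2 → met
Not met: 8

8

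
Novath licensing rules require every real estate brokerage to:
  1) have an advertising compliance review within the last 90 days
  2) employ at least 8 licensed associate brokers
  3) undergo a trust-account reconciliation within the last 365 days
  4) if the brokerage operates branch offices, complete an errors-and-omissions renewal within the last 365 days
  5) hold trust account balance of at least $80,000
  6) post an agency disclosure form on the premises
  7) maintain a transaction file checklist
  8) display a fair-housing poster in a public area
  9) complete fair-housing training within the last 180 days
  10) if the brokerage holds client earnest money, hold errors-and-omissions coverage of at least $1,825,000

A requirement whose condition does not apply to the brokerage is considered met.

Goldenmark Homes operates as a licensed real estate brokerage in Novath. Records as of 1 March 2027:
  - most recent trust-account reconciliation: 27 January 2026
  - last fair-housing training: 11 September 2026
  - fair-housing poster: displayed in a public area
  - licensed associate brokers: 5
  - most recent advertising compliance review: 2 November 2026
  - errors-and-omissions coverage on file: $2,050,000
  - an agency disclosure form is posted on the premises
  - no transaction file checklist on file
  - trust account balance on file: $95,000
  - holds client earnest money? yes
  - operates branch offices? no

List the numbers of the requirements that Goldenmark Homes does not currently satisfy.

1. advertising compliance review 119 days ago vs limit 90 → not met
2. licensed associate brokers 5 < 8 → not met
3. trust-account reconciliation 398 days ago vs limit 365 → not met
4. condition 'operates branch offices' does not hold → requirement n/a → met
5. trust account balance $95,000 ≥ $80,000 → met
6. agency disclosure form present → met
7. transaction file checklist absent → not met
8. fair-housing poster present → met
9. fair-housing training 171 days ago vs limit 180 → met
10. condition 'holds client earnest money' holds; errors-and-omissions coverage $2,050,000 ≥ $1,825,000 → met
Not met: 1, 2, 3, 7

1, 2, 3, 7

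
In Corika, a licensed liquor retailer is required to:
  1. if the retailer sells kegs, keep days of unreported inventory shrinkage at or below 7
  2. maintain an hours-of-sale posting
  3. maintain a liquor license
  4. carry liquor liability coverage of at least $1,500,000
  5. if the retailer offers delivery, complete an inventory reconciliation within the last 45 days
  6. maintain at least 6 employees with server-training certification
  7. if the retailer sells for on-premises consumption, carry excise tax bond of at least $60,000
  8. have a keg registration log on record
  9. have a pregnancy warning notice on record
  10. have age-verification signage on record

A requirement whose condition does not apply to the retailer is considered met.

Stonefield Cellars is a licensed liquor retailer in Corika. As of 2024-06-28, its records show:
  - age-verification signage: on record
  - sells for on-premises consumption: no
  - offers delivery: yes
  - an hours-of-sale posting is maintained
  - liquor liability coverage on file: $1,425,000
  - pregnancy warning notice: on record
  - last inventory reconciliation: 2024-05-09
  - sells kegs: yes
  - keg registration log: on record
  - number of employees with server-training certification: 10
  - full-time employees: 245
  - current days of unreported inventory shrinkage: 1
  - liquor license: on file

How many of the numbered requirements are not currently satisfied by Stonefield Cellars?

1. condition 'sells kegs' holds; days of unreported inventory shrinkage 1 ≤ 7 → met
2. hours-of-sale posting present → met
3. liquor license present → met
4. liquor liability coverage $1,425,000 < $1,500,000 → not met
5. condition 'offers delivery' holds; inventory reconciliation 50 days ago vs limit 45 → not met
6. employees with server-training certification 10 ≥ 6 → met
7. condition 'sells for on-premises consumption' does not hold → requirement n/a → met
8. keg registration log present → met
9. pregnancy warning notice present → met
10. age-verification signage present → met
Not met: 2 of 10

2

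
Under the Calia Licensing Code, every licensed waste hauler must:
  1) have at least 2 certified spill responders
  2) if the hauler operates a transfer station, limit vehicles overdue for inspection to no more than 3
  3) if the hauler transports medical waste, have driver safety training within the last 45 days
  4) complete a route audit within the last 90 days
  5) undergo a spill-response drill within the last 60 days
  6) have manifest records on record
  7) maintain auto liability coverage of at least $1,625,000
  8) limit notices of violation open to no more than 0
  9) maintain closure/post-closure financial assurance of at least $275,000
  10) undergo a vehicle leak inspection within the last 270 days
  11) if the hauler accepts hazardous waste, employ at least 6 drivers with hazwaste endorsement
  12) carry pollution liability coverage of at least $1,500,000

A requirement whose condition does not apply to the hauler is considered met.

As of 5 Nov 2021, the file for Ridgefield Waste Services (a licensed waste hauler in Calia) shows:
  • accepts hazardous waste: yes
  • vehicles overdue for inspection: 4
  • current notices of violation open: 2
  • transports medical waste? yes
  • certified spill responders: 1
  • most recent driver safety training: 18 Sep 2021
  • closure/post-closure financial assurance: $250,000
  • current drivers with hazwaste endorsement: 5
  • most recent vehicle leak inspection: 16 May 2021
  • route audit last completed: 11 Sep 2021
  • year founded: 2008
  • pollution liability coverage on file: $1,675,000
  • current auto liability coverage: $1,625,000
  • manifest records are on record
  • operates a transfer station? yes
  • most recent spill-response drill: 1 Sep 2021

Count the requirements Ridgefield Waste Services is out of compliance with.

1. certified spill responders 1 < 2 → not met
2. condition 'operates a transfer station' holds; vehicles overdue for inspection 4 > 3 → not met
3. condition 'transports medical waste' holds; driver safety training 48 days ago vs limit 45 → not met
4. route audit 55 days ago vs limit 90 → met
5. spill-response drill 65 days ago vs limit 60 → not met
6. manifest records present → met
7. auto liability coverage $1,625,000 ≥ $1,625,000 → met
8. notices of violation open 2 > 0 → not met
9. closure/post-closure financial assurance $250,000 < $275,000 → not met
10. vehicle leak inspection 173 days ago vs limit 270 → met
11. condition 'accepts hazardous waste' holds; drivers with hazwaste endorsement 5 < 6 → not met
12. pollution liability coverage $1,675,000 ≥ $1,500,000 → met
Not met: 7 of 12

7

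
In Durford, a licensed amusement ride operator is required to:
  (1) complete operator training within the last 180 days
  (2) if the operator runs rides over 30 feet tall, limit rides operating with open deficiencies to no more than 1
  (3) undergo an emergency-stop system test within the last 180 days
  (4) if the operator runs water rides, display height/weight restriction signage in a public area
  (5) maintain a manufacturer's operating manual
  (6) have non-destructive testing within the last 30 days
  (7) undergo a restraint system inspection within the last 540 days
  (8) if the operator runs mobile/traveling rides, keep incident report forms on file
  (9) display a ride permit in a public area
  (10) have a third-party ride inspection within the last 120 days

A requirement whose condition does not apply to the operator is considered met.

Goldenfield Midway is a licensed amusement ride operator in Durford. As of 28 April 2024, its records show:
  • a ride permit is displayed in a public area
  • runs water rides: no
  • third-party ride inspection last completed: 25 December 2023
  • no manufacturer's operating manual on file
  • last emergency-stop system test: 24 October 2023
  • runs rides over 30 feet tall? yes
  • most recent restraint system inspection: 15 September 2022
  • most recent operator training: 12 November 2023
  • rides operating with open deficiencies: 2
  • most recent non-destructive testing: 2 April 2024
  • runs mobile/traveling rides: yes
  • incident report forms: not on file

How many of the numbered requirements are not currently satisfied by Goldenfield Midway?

6

1. operator training 168 days ago vs limit 180 → met
2. condition 'runs rides over 30 feet tall' holds; rides operating with open deficiencies 2 > 1 → not met
3. emergency-stop system test 187 days ago vs limit 180 → not met
4. condition 'runs water rides' does not hold → requirement n/a → met
5. manufacturer's operating manual absent → not met
6. non-destructive testing 26 days ago vs limit 30 → met
7. restraint system inspection 591 days ago vs limit 540 → not met
8. condition 'runs mobile/traveling rides' holds; incident report forms absent → not met
9. ride permit present → met
10. third-party ride inspection 125 days ago vs limit 120 → not met
Not met: 6 of 10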